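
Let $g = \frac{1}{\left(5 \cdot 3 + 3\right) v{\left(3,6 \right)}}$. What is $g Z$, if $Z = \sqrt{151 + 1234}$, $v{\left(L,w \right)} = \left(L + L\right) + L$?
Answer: $\frac{\sqrt{1385}}{162} \approx 0.22973$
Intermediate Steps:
$v{\left(L,w \right)} = 3 L$ ($v{\left(L,w \right)} = 2 L + L = 3 L$)
$g = \frac{1}{162}$ ($g = \frac{1}{\left(5 \cdot 3 + 3\right) 3 \cdot 3} = \frac{1}{\left(15 + 3\right) 9} = \frac{1}{18} \cdot \frac{1}{9} = \frac{1}{162} \approx 0.0061728$)
$Z = \sqrt{1385} \approx 37.216$
$g Z = \frac{\sqrt{1385}}{162}$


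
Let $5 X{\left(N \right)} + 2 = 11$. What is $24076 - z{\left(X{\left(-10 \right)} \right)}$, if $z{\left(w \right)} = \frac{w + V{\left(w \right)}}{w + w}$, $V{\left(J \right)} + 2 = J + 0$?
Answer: $\frac{216680}{9} \approx 24076.0$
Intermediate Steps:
$X{\left(N \right)} = \frac{9}{5}$ ($X{\left(N \right)} = - \frac{2}{5} + \frac{1}{5} \cdot 11 = - \frac{2}{5} + \frac{11}{5} = \frac{9}{5}$)
$V{\left(J \right)} = -2 + J$ ($V{\left(J \right)} = -2 + \left(J + 0\right) = -2 + J$)
$z{\left(w \right)} = \frac{-2 + 2 w}{2 w}$ ($z{\left(w \right)} = \frac{w + \left(-2 + w\right)}{w + w} = \frac{-2 + 2 w}{2 w}$)
$24076 - z{\left(X{\left(-10 \right)} \right)} = 24076 - \frac{-1 + \frac{9}{5}}{\frac{9}{5}} = 24076 - \frac{5}{9} \cdot \frac{4}{5} = 24076 - \frac{4}{9} = \frac{216680}{9}$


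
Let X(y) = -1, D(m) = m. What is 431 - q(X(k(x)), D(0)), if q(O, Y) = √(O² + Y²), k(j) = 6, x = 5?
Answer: 430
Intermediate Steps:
431 - q(X(k(x)), D(0)) = 431 - √((-1)² + 0²) = 431 - √(1 + 0) = 431 - √1 = 431 - 1*1 = 431 - 1 = 430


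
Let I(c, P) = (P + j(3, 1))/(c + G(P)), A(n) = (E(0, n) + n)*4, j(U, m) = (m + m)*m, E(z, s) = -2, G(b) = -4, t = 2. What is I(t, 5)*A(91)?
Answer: -1246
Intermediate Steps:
j(U, m) = 2*m² (j(U, m) = (2*m)*m = 2*m²)
A(n) = -8 + 4*n (A(n) = (-2 + n)*4 = -8 + 4*n)
I(c, P) = (2 + P)/(-4 + c) (I(c, P) = (P + 2*1²)/(c - 4) = (P + 2*1)/(-4 + c) = (P + 2)/(-4 + c) = (2 + P)/(-4 + c))
I(t, 5)*A(91) = ((2 + 5)/(-4 + 2))*(-8 + 4*91) = (7/(-2))*(-8 + 364) = -½*7*356 = -7/2*356 = -1246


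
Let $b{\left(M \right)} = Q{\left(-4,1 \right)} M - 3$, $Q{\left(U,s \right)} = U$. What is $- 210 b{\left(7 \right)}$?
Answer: $6510$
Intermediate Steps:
$b{\left(M \right)} = -3 - 4 M$ ($b{\left(M \right)} = - 4 M - 3 = -3 - 4 M$)
$- 210 b{\left(7 \right)} = - 210 \left(-3 - 28\right) = \left(-210\right) \left(-31\right) = 6510$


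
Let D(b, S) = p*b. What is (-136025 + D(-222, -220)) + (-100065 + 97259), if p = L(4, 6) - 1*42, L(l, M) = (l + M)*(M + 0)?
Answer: -142827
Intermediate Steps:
L(l, M) = M*(M + l) (L(l, M) = (M + l)*M = M*(M + l))
p = 18 (p = 6*(6 + 4) - 1*42 = 6*10 - 42 = 60 - 42 = 18)
D(b, S) = 18*b
(-136025 + D(-222, -220)) + (-100065 + 97259) = (-136025 + 18*(-222)) + (-100065 + 97259) = (-136025 - 3996) - 2806 = -140021 - 2806 = -142827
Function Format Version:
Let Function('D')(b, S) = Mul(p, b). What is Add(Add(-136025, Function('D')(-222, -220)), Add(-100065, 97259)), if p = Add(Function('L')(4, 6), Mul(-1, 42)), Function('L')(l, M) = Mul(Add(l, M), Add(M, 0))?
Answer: -142827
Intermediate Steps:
Function('L')(l, M) = Mul(M, Add(M, l)) (Function('L')(l, M) = Mul(Add(M, l), M) = Mul(M, Add(M, l)))
p = 18 (p = Add(Mul(6, Add(6, 4)), Mul(-1, 42)) = Add(Mul(6, 10), -42) = Add(60, -42) = 18)
Function('D')(b, S) = Mul(18, b)
Add(Add(-136025, Function('D')(-222, -220)), Add(-100065, 97259)) = Add(Add(-136025, Mul(18, -222)), Add(-100065, 97259)) = Add(Add(-136025, -3996), -2806) = Add(-140021, -2806) = -142827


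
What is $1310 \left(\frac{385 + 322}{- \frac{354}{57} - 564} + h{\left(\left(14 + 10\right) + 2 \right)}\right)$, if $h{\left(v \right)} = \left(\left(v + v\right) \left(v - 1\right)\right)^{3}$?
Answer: $\frac{15590505181201385}{5417} \approx 2.8781 \cdot 10^{12}$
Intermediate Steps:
$h{\left(v \right)} = 8 v^{3} \left(-1 + v\right)^{3}$ ($h{\left(v \right)} = \left(2 v \left(-1 + v\right)\right)^{3} = 8 v^{3} \left(-1 + v\right)^{3}$)
$1310 \left(\frac{385 + 322}{- \frac{354}{57} - 564} + h{\left(\left(14 + 10\right) + 2 \right)}\right) = 1310 \left(\frac{385 + 322}{- \frac{354}{57} - 564} + 8 \left(\left(14 + 10\right) + 2\right)^{3} \left(-1 + \left(\left(14 + 10\right) + 2\right)\right)^{3}\right) = 1310 \left(\frac{707}{\left(-354\right) \frac{1}{57} - 564} + 8 \left(24 + 2\right)^{3} \left(-1 + \left(24 + 2\right)\right)^{3}\right) = 1310 \left(\frac{707}{- \frac{118}{19} - 564} + 8 \cdot 26^{3} \left(-1 + 26\right)^{3}\right) = 1310 \left(\frac{707}{- \frac{10834}{19}} + 8 \cdot 17576 \cdot 25^{3}\right) = 1310 \left(707 \left(- \frac{19}{10834}\right) + 8 \cdot 17576 \cdot 15625\right) = 1310 \left(- \frac{13433}{10834} + 2197000000\right) = 1310 \cdot \frac{23802297986567}{10834} = \frac{15590505181201385}{5417}$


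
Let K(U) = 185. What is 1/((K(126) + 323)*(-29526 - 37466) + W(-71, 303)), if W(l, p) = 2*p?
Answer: -1/34031330 ≈ -2.9385e-8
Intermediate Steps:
1/((K(126) + 323)*(-29526 - 37466) + W(-71, 303)) = 1/((185 + 323)*(-29526 - 37466) + 2*303) = 1/(508*(-66992) + 606) = 1/(-34031936 + 606) = 1/(-34031330) = -1/34031330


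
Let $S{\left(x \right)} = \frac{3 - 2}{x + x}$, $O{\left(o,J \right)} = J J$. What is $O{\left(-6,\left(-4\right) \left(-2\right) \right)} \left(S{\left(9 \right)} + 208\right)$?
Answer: $\frac{119840}{9} \approx 13316.0$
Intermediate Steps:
$O{\left(o,J \right)} = J^{2}$
$S{\left(x \right)} = \frac{1}{2 x}$ ($S{\left(x \right)} = 1 \frac{1}{2 x} = \frac{1}{2 x}$)
$O{\left(-6,\left(-4\right) \left(-2\right) \right)} \left(S{\left(9 \right)} + 208\right) = \left(\left(-4\right) \left(-2\right)\right)^{2} \left(\frac{1}{2 \cdot 9} + 208\right) = 8^{2} \left(\frac{1}{2} \cdot \frac{1}{9} + 208\right) = 64 \left(\frac{1}{18} + 208\right) = 64 \cdot \frac{3745}{18} = \frac{119840}{9}$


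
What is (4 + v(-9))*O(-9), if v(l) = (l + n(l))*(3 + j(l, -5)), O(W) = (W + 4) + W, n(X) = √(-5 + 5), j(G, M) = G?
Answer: -812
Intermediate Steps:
n(X) = 0 (n(X) = √0 = 0)
O(W) = 4 + 2*W (O(W) = (4 + W) + W = 4 + 2*W)
v(l) = l*(3 + l) (v(l) = (l + 0)*(3 + l) = l*(3 + l))
(4 + v(-9))*O(-9) = (4 - 9*(3 - 9))*(4 + 2*(-9)) = (4 - 9*(-6))*(4 - 18) = (4 + 54)*(-14) = 58*(-14) = -812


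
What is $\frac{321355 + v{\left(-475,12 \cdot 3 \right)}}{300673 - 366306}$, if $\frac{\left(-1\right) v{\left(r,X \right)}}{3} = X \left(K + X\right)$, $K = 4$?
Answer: $- \frac{317035}{65633} \approx -4.8304$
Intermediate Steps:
$v{\left(r,X \right)} = - 3 X \left(4 + X\right)$
$\frac{321355 + v{\left(-475,12 \cdot 3 \right)}}{300673 - 366306} = \frac{321355 - 3 \cdot 12 \cdot 3 \left(4 + 12 \cdot 3\right)}{300673 - 366306} = \frac{321355 - 108 \left(4 + 36\right)}{-65633} = \left(321355 - 108 \cdot 40\right) \left(- \frac{1}{65633}\right) = \left(321355 - 4320\right) \left(- \frac{1}{65633}\right) = 317035 \left(- \frac{1}{65633}\right) = - \frac{317035}{65633}$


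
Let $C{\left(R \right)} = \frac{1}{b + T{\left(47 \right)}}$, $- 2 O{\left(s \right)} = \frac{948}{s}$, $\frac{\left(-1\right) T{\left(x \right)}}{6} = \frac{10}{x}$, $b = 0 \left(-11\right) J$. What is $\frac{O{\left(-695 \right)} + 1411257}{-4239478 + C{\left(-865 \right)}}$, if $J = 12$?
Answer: $- \frac{11769889068}{35357253053} \approx -0.33288$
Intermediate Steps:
$b = 0$ ($b = 0 \left(-11\right) 12 = 0 \cdot 12 = 0$)
$T{\left(x \right)} = - \frac{60}{x}$ ($T{\left(x \right)} = - 6 \frac{10}{x} = - \frac{60}{x}$)
$O{\left(s \right)} = - \frac{474}{s}$ ($O{\left(s \right)} = - \frac{948 \frac{1}{s}}{2} = - \frac{474}{s}$)
$C{\left(R \right)} = - \frac{47}{60}$ ($C{\left(R \right)} = \frac{1}{0 - \frac{60}{47}} = \frac{1}{- \frac{60}{47}} = - \frac{47}{60}$)
$\frac{O{\left(-695 \right)} + 1411257}{-4239478 + C{\left(-865 \right)}} = \frac{- \frac{474}{-695} + 1411257}{-4239478 - \frac{47}{60}} = \frac{\left(-474\right) \left(- \frac{1}{695}\right) + 1411257}{- \frac{254368727}{60}} = \left(\frac{474}{695} + 1411257\right) \left(- \frac{60}{254368727}\right) = \frac{980824089}{695} \left(- \frac{60}{254368727}\right) = - \frac{11769889068}{35357253053}$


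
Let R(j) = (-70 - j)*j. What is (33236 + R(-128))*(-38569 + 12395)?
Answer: -675603288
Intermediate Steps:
R(j) = j*(-70 - j)
(33236 + R(-128))*(-38569 + 12395) = (33236 - 1*(-128)*(70 - 128))*(-38569 + 12395) = (33236 - 1*(-128)*(-58))*(-26174) = (33236 - 7424)*(-26174) = 25812*(-26174) = -675603288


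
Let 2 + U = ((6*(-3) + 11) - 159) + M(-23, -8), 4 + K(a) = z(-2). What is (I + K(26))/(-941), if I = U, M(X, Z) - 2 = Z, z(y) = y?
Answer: 180/941 ≈ 0.19129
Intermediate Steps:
K(a) = -6 (K(a) = -4 - 2 = -6)
M(X, Z) = 2 + Z
U = -174 (U = -2 + (((6*(-3) + 11) - 159) + (2 - 8)) = -2 + (((-18 + 11) - 159) - 6) = -2 + ((-7 - 159) - 6) = -2 + (-166 - 6) = -2 - 172 = -174)
I = -174
(I + K(26))/(-941) = (-174 - 6)/(-941) = -180*(-1/941) = 180/941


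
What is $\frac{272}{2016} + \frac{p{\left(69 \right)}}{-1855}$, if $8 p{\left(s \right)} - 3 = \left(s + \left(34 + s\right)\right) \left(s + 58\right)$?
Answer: $- \frac{178603}{133560} \approx -1.3372$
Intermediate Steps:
$p{\left(s \right)} = \frac{3}{8} + \frac{\left(34 + 2 s\right) \left(58 + s\right)}{8}$ ($p{\left(s \right)} = \frac{3}{8} + \frac{\left(s + \left(34 + s\right)\right) \left(s + 58\right)}{8} = \frac{3}{8} + \frac{\left(34 + 2 s\right) \left(58 + s\right)}{8}$)
$\frac{272}{2016} + \frac{p{\left(69 \right)}}{-1855} = \frac{272}{2016} + \frac{\frac{1975}{8} + \frac{69^{2}}{4} + \frac{75}{4} \cdot 69}{-1855} = 272 \cdot \frac{1}{2016} + \left(\frac{1975}{8} + \frac{1}{4} \cdot 4761 + \frac{5175}{4}\right) \left(- \frac{1}{1855}\right) = \frac{17}{126} + \left(\frac{1975}{8} + \frac{4761}{4} + \frac{5175}{4}\right) \left(- \frac{1}{1855}\right) = \frac{17}{126} + \frac{21847}{8} \left(- \frac{1}{1855}\right) = \frac{17}{126} - \frac{3121}{2120} = - \frac{178603}{133560}$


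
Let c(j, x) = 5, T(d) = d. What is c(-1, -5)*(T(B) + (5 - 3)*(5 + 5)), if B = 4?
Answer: 120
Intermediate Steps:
c(-1, -5)*(T(B) + (5 - 3)*(5 + 5)) = 5*(4 + (5 - 3)*(5 + 5)) = 5*(4 + 2*10) = 5*(4 + 20) = 5*24 = 120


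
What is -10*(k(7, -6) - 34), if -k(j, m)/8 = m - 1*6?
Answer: -620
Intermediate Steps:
k(j, m) = 48 - 8*m (k(j, m) = -8*(m - 1*6) = -8*(m - 6) = -8*(-6 + m) = 48 - 8*m)
-10*(k(7, -6) - 34) = -10*((48 - 8*(-6)) - 34) = -10*((48 + 48) - 34) = -10*(96 - 34) = -10*62 = -620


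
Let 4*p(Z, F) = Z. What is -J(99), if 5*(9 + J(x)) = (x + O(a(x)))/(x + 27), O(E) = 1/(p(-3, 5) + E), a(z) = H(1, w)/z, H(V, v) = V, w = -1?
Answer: 181411/20510 ≈ 8.8450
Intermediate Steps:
p(Z, F) = Z/4
a(z) = 1/z
O(E) = 1/(-¾ + E) (O(E) = 1/((¼)*(-3) + E) = 1/(-¾ + E))
J(x) = -9 + (x + 4/(-3 + 4/x))/(5*(27 + x)) (J(x) = -9 + ((x + 4/(-3 + 4/x))/(x + 27))/5 = -9 + ((x + 4/(-3 + 4/x))/(27 + x))/5 = -9 + (x + 4/(-3 + 4/x))/(5*(27 + x)))
-J(99) = -(4860 - 3473*99 - 132*99²)/(5*(-108 + 3*99² + 77*99)) = -(4860 - 343827 - 132*9801)/(5*(-108 + 3*9801 + 7623)) = -(4860 - 343827 - 1293732)/(5*(-108 + 29403 + 7623)) = -(-1632699)/(5*36918) = -1*(-181411/20510) = 181411/20510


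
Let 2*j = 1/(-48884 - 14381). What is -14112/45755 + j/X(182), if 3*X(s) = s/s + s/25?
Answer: -24641389543/79893446070 ≈ -0.30843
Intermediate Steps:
X(s) = ⅓ + s/75 (X(s) = (s/s + s/25)/3 = (1 + s*(1/25))/3 = (1 + s/25)/3 = ⅓ + s/75)
j = -1/126530 (j = 1/(2*(-48884 - 14381)) = (½)/(-63265) = (½)*(-1/63265) = -1/126530 ≈ -7.9033e-6)
-14112/45755 + j/X(182) = -14112/45755 - 1/(126530*(⅓ + (1/75)*182)) = -14112*1/45755 - 1/(126530*(⅓ + 182/75)) = -14112/45755 - 1/(126530*69/25) = -14112/45755 - 1/126530*25/69 = -14112/45755 - 5/1746114 = -24641389543/79893446070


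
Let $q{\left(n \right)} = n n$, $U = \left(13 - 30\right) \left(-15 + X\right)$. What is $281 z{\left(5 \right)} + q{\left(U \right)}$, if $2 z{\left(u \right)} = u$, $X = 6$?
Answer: $\frac{48223}{2} \approx 24112.0$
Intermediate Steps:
$z{\left(u \right)} = \frac{u}{2}$
$U = 153$ ($U = \left(13 - 30\right) \left(-15 + 6\right) = \left(-17\right) \left(-9\right) = 153$)
$q{\left(n \right)} = n^{2}$
$281 z{\left(5 \right)} + q{\left(U \right)} = 281 \cdot \frac{1}{2} \cdot 5 + 153^{2} = 281 \cdot \frac{5}{2} + 23409 = \frac{1405}{2} + 23409 = \frac{48223}{2}$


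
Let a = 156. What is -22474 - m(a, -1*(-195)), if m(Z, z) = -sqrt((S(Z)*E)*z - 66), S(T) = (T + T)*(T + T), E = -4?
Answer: -22474 + I*sqrt(75928386) ≈ -22474.0 + 8713.7*I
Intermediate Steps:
S(T) = 4*T**2 (S(T) = (2*T)*(2*T) = 4*T**2)
m(Z, z) = -sqrt(-66 - 16*z*Z**2) (m(Z, z) = -sqrt(((4*Z**2)*(-4))*z - 66) = -sqrt((-16*Z**2)*z - 66) = -sqrt(-16*z*Z**2 - 66) = -sqrt(-66 - 16*z*Z**2))
-22474 - m(a, -1*(-195)) = -22474 - (-1)*sqrt(-66 - 16*(-1*(-195))*156**2) = -22474 - (-1)*sqrt(-66 - 16*195*24336) = -22474 - (-1)*sqrt(-66 - 75928320) = -22474 - (-1)*sqrt(-75928386) = -22474 - (-1)*I*sqrt(75928386) = -22474 + I*sqrt(75928386)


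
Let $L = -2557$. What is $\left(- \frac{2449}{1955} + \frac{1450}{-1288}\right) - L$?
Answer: $\frac{139839983}{54740} \approx 2554.6$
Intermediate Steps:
$\left(- \frac{2449}{1955} + \frac{1450}{-1288}\right) - L = \left(- \frac{2449}{1955} + \frac{1450}{-1288}\right) - -2557 = \left(\left(-2449\right) \frac{1}{1955} + 1450 \left(- \frac{1}{1288}\right)\right) + 2557 = \left(- \frac{2449}{1955} - \frac{725}{644}\right) + 2557 = - \frac{130197}{54740} + 2557 = \frac{139839983}{54740}$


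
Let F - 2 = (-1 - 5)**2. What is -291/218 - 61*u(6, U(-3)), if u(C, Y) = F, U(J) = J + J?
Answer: -505615/218 ≈ -2319.3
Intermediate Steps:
F = 38 (F = 2 + (-1 - 5)**2 = 2 + (-6)**2 = 2 + 36 = 38)
U(J) = 2*J
u(C, Y) = 38
-291/218 - 61*u(6, U(-3)) = -291/218 - 61*38 = -291*1/218 - 2318 = -291/218 - 2318 = -505615/218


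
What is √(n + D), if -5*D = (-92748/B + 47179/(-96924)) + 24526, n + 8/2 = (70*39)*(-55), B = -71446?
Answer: I*√11618137602750801432940815/8656040130 ≈ 393.78*I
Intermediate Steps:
n = -150154 (n = -4 + (70*39)*(-55) = -4 + 2730*(-55) = -4 - 150150 = -150154)
D = -84922025469511/17312080260 (D = -((-92748/(-71446) + 47179/(-96924)) + 24526)/5 = -((-92748*(-1/71446) + 47179*(-1/96924)) + 24526)/5 = -((46374/35723 - 47179/96924) + 24526)/5 = -(2809378159/3462416052 + 24526)/5 = -⅕*84922025469511/3462416052 = -84922025469511/17312080260 ≈ -4905.4)
√(n + D) = √(-150154 - 84922025469511/17312080260) = √(-2684400124829551/17312080260) = I*√11618137602750801432940815/8656040130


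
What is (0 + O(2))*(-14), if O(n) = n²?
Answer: -56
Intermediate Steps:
(0 + O(2))*(-14) = (0 + 2²)*(-14) = (0 + 4)*(-14) = 4*(-14) = -56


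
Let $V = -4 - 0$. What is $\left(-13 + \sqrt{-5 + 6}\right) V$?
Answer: $48$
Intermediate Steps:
$V = -4$ ($V = -4 + 0 = -4$)
$\left(-13 + \sqrt{-5 + 6}\right) V = \left(-13 + \sqrt{-5 + 6}\right) \left(-4\right) = \left(-13 + \sqrt{1}\right) \left(-4\right) = \left(-13 + 1\right) \left(-4\right) = \left(-12\right) \left(-4\right) = 48$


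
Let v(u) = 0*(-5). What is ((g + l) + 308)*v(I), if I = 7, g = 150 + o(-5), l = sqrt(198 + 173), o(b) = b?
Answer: 0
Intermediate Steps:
l = sqrt(371) ≈ 19.261
g = 145 (g = 150 - 5 = 145)
v(u) = 0
((g + l) + 308)*v(I) = ((145 + sqrt(371)) + 308)*0 = (453 + sqrt(371))*0 = 0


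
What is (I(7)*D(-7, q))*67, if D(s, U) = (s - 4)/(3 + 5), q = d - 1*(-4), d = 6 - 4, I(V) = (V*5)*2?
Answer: -25795/4 ≈ -6448.8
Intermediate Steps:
I(V) = 10*V (I(V) = (5*V)*2 = 10*V)
d = 2
q = 6 (q = 2 - 1*(-4) = 2 + 4 = 6)
D(s, U) = -½ + s/8 (D(s, U) = (-4 + s)/8 = (-4 + s)*(⅛) = -½ + s/8)
(I(7)*D(-7, q))*67 = ((10*7)*(-½ + (⅛)*(-7)))*67 = (70*(-½ - 7/8))*67 = (70*(-11/8))*67 = -385/4*67 = -25795/4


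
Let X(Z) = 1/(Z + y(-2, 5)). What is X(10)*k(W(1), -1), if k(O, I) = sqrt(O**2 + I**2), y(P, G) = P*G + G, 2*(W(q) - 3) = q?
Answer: sqrt(53)/10 ≈ 0.72801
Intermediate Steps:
W(q) = 3 + q/2
y(P, G) = G + G*P (y(P, G) = G*P + G = G + G*P)
k(O, I) = sqrt(I**2 + O**2)
X(Z) = 1/(-5 + Z) (X(Z) = 1/(Z + 5*(1 - 2)) = 1/(Z + 5*(-1)) = 1/(Z - 5) = 1/(-5 + Z))
X(10)*k(W(1), -1) = sqrt((-1)**2 + (3 + (1/2)*1)**2)/(-5 + 10) = sqrt(1 + (3 + 1/2)**2)/5 = sqrt(1 + (7/2)**2)/5 = sqrt(1 + 49/4)/5 = sqrt(53/4)/5 = (sqrt(53)/2)/5 = sqrt(53)/10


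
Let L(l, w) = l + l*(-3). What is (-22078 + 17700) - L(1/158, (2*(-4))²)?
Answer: -345861/79 ≈ -4378.0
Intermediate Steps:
L(l, w) = -2*l (L(l, w) = l - 3*l = -2*l)
(-22078 + 17700) - L(1/158, (2*(-4))²) = (-22078 + 17700) - (-2)/158 = -4378 - (-2)/158 = -4378 - 1*(-1/79) = -4378 + 1/79 = -345861/79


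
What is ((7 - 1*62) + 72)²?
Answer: 289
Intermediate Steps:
((7 - 1*62) + 72)² = ((7 - 62) + 72)² = (-55 + 72)² = 17² = 289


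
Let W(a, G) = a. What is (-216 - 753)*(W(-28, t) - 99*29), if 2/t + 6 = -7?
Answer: 2809131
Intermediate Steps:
t = -2/13 (t = 2/(-6 - 7) = 2/(-13) = 2*(-1/13) = -2/13 ≈ -0.15385)
(-216 - 753)*(W(-28, t) - 99*29) = (-216 - 753)*(-28 - 99*29) = -969*(-28 - 2871) = -969*(-2899) = 2809131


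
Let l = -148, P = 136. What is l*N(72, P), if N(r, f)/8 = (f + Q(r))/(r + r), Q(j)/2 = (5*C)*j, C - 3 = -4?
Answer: 43216/9 ≈ 4801.8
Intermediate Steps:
C = -1 (C = 3 - 4 = -1)
Q(j) = -10*j (Q(j) = 2*((5*(-1))*j) = 2*(-5*j) = -10*j)
N(r, f) = 4*(f - 10*r)/r (N(r, f) = 8*((f - 10*r)/(r + r)) = 8*((f - 10*r)/((2*r))) = 8*((f - 10*r)*(1/(2*r))) = 8*((f - 10*r)/(2*r)) = 4*(f - 10*r)/r)
l*N(72, P) = -148*(-40 + 4*136/72) = -148*(-40 + 4*136*(1/72)) = -148*(-40 + 68/9) = -148*(-292/9) = 43216/9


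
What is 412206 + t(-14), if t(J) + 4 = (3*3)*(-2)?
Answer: 412184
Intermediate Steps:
t(J) = -22 (t(J) = -4 + (3*3)*(-2) = -4 + 9*(-2) = -4 - 18 = -22)
412206 + t(-14) = 412206 - 22 = 412184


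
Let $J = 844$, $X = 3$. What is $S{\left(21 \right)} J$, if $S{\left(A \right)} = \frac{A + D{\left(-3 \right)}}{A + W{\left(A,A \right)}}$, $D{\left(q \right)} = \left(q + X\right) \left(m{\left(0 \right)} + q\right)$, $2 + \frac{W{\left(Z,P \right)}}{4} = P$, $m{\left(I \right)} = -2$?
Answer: $\frac{17724}{97} \approx 182.72$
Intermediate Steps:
$W{\left(Z,P \right)} = -8 + 4 P$
$D{\left(q \right)} = \left(-2 + q\right) \left(3 + q\right)$ ($D{\left(q \right)} = \left(q + 3\right) \left(-2 + q\right) = \left(3 + q\right) \left(-2 + q\right) = \left(-2 + q\right) \left(3 + q\right)$)
$S{\left(A \right)} = \frac{A}{-8 + 5 A}$ ($S{\left(A \right)} = \frac{A - \left(9 - 9\right)}{A + \left(-8 + 4 A\right)} = \frac{A - 0}{-8 + 5 A} = \frac{A + 0}{-8 + 5 A} = \frac{A}{-8 + 5 A}$)
$S{\left(21 \right)} J = \frac{21}{-8 + 5 \cdot 21} \cdot 844 = \frac{21}{-8 + 105} \cdot 844 = \frac{21}{97} \cdot 844 = \frac{17724}{97}$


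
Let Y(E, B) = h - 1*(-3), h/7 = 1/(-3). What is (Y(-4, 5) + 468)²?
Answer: 1976836/9 ≈ 2.1965e+5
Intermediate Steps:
h = -7/3 (h = 7/(-3) = 7*(-⅓) = -7/3 ≈ -2.3333)
Y(E, B) = ⅔ (Y(E, B) = -7/3 - 1*(-3) = -7/3 + 3 = ⅔)
(Y(-4, 5) + 468)² = (⅔ + 468)² = (1406/3)² = 1976836/9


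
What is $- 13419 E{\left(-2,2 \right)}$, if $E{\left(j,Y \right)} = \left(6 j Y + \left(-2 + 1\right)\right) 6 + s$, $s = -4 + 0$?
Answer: $2066526$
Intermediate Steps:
$s = -4$
$E{\left(j,Y \right)} = -10 + 36 Y j$ ($E{\left(j,Y \right)} = \left(6 j Y + \left(-2 + 1\right)\right) 6 - 4 = \left(6 Y j - 1\right) 6 - 4 = \left(-1 + 6 Y j\right) 6 - 4 = \left(-6 + 36 Y j\right) - 4 = -10 + 36 Y j$)
$- 13419 E{\left(-2,2 \right)} = - 13419 \left(-10 + 36 \cdot 2 \left(-2\right)\right) = - 13419 \left(-10 - 144\right) = \left(-13419\right) \left(-154\right) = 2066526$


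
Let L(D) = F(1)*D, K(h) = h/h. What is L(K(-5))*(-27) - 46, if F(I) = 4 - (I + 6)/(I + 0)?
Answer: 35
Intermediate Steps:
F(I) = 4 - (6 + I)/I
K(h) = 1
L(D) = -3*D (L(D) = (3 - 6/1)*D = (3 - 6*1)*D = (3 - 6)*D = -3*D)
L(K(-5))*(-27) - 46 = -3*1*(-27) - 46 = -3*(-27) - 46 = 81 - 46 = 35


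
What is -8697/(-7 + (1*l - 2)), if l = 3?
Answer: 2899/2 ≈ 1449.5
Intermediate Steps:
-8697/(-7 + (1*l - 2)) = -8697/(-7 + (1*3 - 2)) = -8697/(-7 + (3 - 2)) = -8697/(-7 + 1) = -8697/(-6) = -⅙*(-8697) = 2899/2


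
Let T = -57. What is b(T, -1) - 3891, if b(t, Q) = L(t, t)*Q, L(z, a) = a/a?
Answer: -3892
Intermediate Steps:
L(z, a) = 1
b(t, Q) = Q (b(t, Q) = 1*Q = Q)
b(T, -1) - 3891 = -1 - 3891 = -3892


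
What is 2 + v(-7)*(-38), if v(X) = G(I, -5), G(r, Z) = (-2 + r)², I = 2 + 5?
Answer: -948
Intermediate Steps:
I = 7
v(X) = 25 (v(X) = (-2 + 7)² = 5² = 25)
2 + v(-7)*(-38) = 2 + 25*(-38) = 2 - 950 = -948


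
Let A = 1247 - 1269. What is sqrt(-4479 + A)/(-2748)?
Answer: -I*sqrt(4501)/2748 ≈ -0.024414*I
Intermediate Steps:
A = -22
sqrt(-4479 + A)/(-2748) = sqrt(-4479 - 22)/(-2748) = sqrt(-4501)*(-1/2748) = (I*sqrt(4501))*(-1/2748) = -I*sqrt(4501)/2748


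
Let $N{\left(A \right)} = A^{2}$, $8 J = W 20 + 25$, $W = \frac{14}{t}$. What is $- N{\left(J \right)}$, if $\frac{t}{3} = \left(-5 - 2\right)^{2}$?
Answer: $- \frac{319225}{28224} \approx -11.31$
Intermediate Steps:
$t = 147$ ($t = 3 \left(-5 - 2\right)^{2} = 3 \left(-7\right)^{2} = 3 \cdot 49 = 147$)
$W = \frac{2}{21}$ ($W = \frac{14}{147} = 14 \cdot \frac{1}{147} = \frac{2}{21} \approx 0.095238$)
$J = \frac{565}{168}$ ($J = \frac{\frac{2}{21} \cdot 20 + 25}{8} = \frac{\frac{40}{21} + 25}{8} = \frac{1}{8} \cdot \frac{565}{21} = \frac{565}{168} \approx 3.3631$)
$- N{\left(J \right)} = - \left(\frac{565}{168}\right)^{2} = \left(-1\right) \frac{319225}{28224} = - \frac{319225}{28224}$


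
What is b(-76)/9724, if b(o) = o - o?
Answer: 0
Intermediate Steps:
b(o) = 0
b(-76)/9724 = 0/9724 = 0*(1/9724) = 0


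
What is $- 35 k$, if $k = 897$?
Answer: $-31395$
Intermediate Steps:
$- 35 k = \left(-35\right) 897 = -31395$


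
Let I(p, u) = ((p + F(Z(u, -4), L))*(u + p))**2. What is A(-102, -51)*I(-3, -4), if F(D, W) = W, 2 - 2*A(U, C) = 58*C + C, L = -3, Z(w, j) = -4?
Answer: 2655702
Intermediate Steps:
A(U, C) = 1 - 59*C/2 (A(U, C) = 1 - (58*C + C)/2 = 1 - 59*C/2)
I(p, u) = (-3 + p)**2*(p + u)**2 (I(p, u) = ((p - 3)*(u + p))**2 = ((-3 + p)*(p + u))**2 = (-3 + p)**2*(p + u)**2)
A(-102, -51)*I(-3, -4) = (1 - 59/2*(-51))*((-3 - 3)**2*(-3 - 4)**2) = (1 + 3009/2)*((-6)**2*(-7)**2) = 3011*(36*49)/2 = (3011/2)*1764 = 2655702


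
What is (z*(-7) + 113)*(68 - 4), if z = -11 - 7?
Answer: 15296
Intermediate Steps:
z = -18
(z*(-7) + 113)*(68 - 4) = (-18*(-7) + 113)*(68 - 4) = (126 + 113)*64 = 239*64 = 15296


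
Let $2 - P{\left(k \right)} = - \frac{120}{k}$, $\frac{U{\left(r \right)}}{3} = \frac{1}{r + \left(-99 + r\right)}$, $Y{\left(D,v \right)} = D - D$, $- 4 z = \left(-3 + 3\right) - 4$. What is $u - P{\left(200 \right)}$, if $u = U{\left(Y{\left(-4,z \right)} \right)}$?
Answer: $- \frac{434}{165} \approx -2.6303$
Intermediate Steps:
$z = 1$ ($z = - \frac{\left(-3 + 3\right) - 4}{4} = - \frac{0 - 4}{4} = \left(- \frac{1}{4}\right) \left(-4\right) = 1$)
$Y{\left(D,v \right)} = 0$
$U{\left(r \right)} = \frac{3}{-99 + 2 r}$ ($U{\left(r \right)} = \frac{3}{r + \left(-99 + r\right)} = \frac{3}{-99 + 2 r}$)
$P{\left(k \right)} = 2 + \frac{120}{k}$ ($P{\left(k \right)} = 2 - - \frac{120}{k} = 2 + \frac{120}{k}$)
$u = - \frac{1}{33}$ ($u = \frac{3}{-99 + 2 \cdot 0} = \frac{3}{-99 + 0} = \frac{3}{-99} = 3 \left(- \frac{1}{99}\right) = - \frac{1}{33} \approx -0.030303$)
$u - P{\left(200 \right)} = - \frac{1}{33} - \left(2 + \frac{120}{200}\right) = - \frac{1}{33} - \left(2 + 120 \cdot \frac{1}{200}\right) = - \frac{1}{33} - \left(2 + \frac{3}{5}\right) = - \frac{1}{33} - \frac{13}{5} = - \frac{434}{165}$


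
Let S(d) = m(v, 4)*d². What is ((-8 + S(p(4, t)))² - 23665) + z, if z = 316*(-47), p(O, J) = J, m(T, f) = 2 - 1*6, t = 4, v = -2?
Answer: -33333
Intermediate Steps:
m(T, f) = -4 (m(T, f) = 2 - 6 = -4)
S(d) = -4*d²
z = -14852
((-8 + S(p(4, t)))² - 23665) + z = ((-8 - 4*4²)² - 23665) - 14852 = ((-8 - 4*16)² - 23665) - 14852 = ((-8 - 64)² - 23665) - 14852 = ((-72)² - 23665) - 14852 = (5184 - 23665) - 14852 = -18481 - 14852 = -33333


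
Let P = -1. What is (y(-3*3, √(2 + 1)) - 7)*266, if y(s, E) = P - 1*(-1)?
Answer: -1862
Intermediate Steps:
y(s, E) = 0 (y(s, E) = -1 - 1*(-1) = -1 + 1 = 0)
(y(-3*3, √(2 + 1)) - 7)*266 = (0 - 7)*266 = -7*266 = -1862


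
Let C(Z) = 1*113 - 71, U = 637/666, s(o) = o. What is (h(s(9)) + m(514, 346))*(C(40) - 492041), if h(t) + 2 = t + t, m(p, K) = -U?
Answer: -4929337981/666 ≈ -7.4014e+6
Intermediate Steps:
U = 637/666 (U = 637*(1/666) = 637/666 ≈ 0.95646)
m(p, K) = -637/666 (m(p, K) = -1*637/666 = -637/666)
h(t) = -2 + 2*t (h(t) = -2 + (t + t) = -2 + 2*t)
C(Z) = 42 (C(Z) = 113 - 71 = 42)
(h(s(9)) + m(514, 346))*(C(40) - 492041) = ((-2 + 2*9) - 637/666)*(42 - 492041) = ((-2 + 18) - 637/666)*(-491999) = (16 - 637/666)*(-491999) = (10019/666)*(-491999) = -4929337981/666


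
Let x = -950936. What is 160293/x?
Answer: -22899/135848 ≈ -0.16856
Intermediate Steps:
160293/x = 160293/(-950936) = 160293*(-1/950936) = -22899/135848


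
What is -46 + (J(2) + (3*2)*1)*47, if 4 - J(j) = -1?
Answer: 471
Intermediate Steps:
J(j) = 5 (J(j) = 4 - 1*(-1) = 4 + 1 = 5)
-46 + (J(2) + (3*2)*1)*47 = -46 + (5 + (3*2)*1)*47 = -46 + (5 + 6*1)*47 = -46 + (5 + 6)*47 = -46 + 11*47 = -46 + 517 = 471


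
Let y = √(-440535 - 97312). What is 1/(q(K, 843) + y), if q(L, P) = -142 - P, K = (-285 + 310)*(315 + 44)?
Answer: -985/1508072 - I*√537847/1508072 ≈ -0.00065315 - 0.0004863*I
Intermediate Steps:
y = I*√537847 (y = √(-537847) = I*√537847 ≈ 733.38*I)
K = 8975 (K = 25*359 = 8975)
1/(q(K, 843) + y) = 1/((-142 - 1*843) + I*√537847) = 1/((-142 - 843) + I*√537847) = 1/(-985 + I*√537847)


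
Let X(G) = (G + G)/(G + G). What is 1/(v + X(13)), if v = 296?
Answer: 1/297 ≈ 0.0033670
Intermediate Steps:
X(G) = 1 (X(G) = (2*G)/((2*G)) = (2*G)*(1/(2*G)) = 1)
1/(v + X(13)) = 1/(296 + 1) = 1/297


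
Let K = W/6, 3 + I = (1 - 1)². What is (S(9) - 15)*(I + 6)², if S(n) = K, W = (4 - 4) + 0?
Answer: -135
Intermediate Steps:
W = 0 (W = 0 + 0 = 0)
I = -3 (I = -3 + (1 - 1)² = -3 + 0² = -3 + 0 = -3)
K = 0 (K = 0/6 = 0*(⅙) = 0)
S(n) = 0
(S(9) - 15)*(I + 6)² = (0 - 15)*(-3 + 6)² = -15*3² = -15*9 = -135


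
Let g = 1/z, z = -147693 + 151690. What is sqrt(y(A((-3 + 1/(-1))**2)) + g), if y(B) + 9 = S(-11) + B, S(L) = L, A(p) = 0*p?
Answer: I*sqrt(319516183)/3997 ≈ 4.4721*I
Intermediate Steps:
A(p) = 0
z = 3997
y(B) = -20 + B (y(B) = -9 + (-11 + B) = -20 + B)
g = 1/3997 ≈ 0.00025019
sqrt(y(A((-3 + 1/(-1))**2)) + g) = sqrt((-20 + 0) + 1/3997) = sqrt(-20 + 1/3997) = sqrt(-79939/3997) = I*sqrt(319516183)/3997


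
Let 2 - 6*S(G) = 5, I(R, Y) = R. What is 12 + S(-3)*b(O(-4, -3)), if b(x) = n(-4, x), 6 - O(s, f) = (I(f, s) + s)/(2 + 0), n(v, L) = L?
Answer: 29/4 ≈ 7.2500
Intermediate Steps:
O(s, f) = 6 - f/2 - s/2 (O(s, f) = 6 - (f + s)/(2 + 0) = 6 - (f + s)/2 = 6 - (f/2 + s/2) = 6 + (-f/2 - s/2) = 6 - f/2 - s/2)
b(x) = x
S(G) = -½ (S(G) = ⅓ - ⅙*5 = ⅓ - ⅚ = -½)
12 + S(-3)*b(O(-4, -3)) = 12 - (6 - ½*(-3) - ½*(-4))/2 = 12 - (6 + 3/2 + 2)/2 = 12 - ½*19/2 = 12 - 19/4 = 29/4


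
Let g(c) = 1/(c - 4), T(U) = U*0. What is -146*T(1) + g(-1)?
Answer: -⅕ ≈ -0.20000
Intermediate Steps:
T(U) = 0
g(c) = 1/(-4 + c)
-146*T(1) + g(-1) = -146*0 + 1/(-4 - 1) = 0 + 1/(-5) = 0 - ⅕ = -⅕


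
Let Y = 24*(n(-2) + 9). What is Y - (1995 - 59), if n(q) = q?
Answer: -1768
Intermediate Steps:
Y = 168 (Y = 24*(-2 + 9) = 24*7 = 168)
Y - (1995 - 59) = 168 - (1995 - 59) = 168 - 1*1936 = 168 - 1936 = -1768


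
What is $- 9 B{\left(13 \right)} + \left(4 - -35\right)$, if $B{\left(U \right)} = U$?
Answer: $-78$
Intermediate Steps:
$- 9 B{\left(13 \right)} + \left(4 - -35\right) = \left(-9\right) 13 + \left(4 - -35\right) = -117 + \left(4 + 35\right) = -117 + 39 = -78$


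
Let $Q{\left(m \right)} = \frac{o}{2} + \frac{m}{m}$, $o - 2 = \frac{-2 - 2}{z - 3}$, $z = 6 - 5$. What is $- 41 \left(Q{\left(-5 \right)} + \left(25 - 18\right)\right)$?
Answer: $-410$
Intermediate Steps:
$z = 1$ ($z = 6 - 5 = 1$)
$o = 4$ ($o = 2 + \frac{-2 - 2}{1 - 3} = 2 - \frac{4}{-2} = 2 - -2 = 2 + 2 = 4$)
$Q{\left(m \right)} = 3$ ($Q{\left(m \right)} = \frac{4}{2} + \frac{m}{m} = 4 \cdot \frac{1}{2} + 1 = 2 + 1 = 3$)
$- 41 \left(Q{\left(-5 \right)} + \left(25 - 18\right)\right) = - 41 \left(3 + \left(25 - 18\right)\right) = - 41 \left(3 + 7\right) = \left(-41\right) 10 = -410$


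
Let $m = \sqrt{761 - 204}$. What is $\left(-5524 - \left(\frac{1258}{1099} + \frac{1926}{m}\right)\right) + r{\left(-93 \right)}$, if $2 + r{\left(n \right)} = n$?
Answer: $- \frac{6176539}{1099} - \frac{1926 \sqrt{557}}{557} \approx -5701.8$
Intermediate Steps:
$r{\left(n \right)} = -2 + n$
$m = \sqrt{557} \approx 23.601$
$\left(-5524 - \left(\frac{1258}{1099} + \frac{1926}{m}\right)\right) + r{\left(-93 \right)} = \left(-5524 - \left(\frac{1258}{1099} + 1926 \frac{\sqrt{557}}{557}\right)\right) - 95 = \left(-5524 - \left(\frac{1258}{1099} + \frac{1926 \sqrt{557}}{557}\right)\right) - 95 = \left(- \frac{6072134}{1099} - \frac{1926 \sqrt{557}}{557}\right) - 95 = - \frac{6176539}{1099} - \frac{1926 \sqrt{557}}{557}$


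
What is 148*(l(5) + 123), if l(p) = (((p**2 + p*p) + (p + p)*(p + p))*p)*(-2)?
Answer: -203796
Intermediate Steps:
l(p) = -12*p**3 (l(p) = (((p**2 + p**2) + (2*p)*(2*p))*p)*(-2) = ((2*p**2 + 4*p**2)*p)*(-2) = ((6*p**2)*p)*(-2) = (6*p**3)*(-2) = -12*p**3)
148*(l(5) + 123) = 148*(-12*5**3 + 123) = 148*(-12*125 + 123) = 148*(-1500 + 123) = 148*(-1377) = -203796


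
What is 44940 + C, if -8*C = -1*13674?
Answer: 186597/4 ≈ 46649.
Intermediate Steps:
C = 6837/4 (C = -(-1)*13674/8 = -1/8*(-13674) = 6837/4 ≈ 1709.3)
44940 + C = 44940 + 6837/4 = 186597/4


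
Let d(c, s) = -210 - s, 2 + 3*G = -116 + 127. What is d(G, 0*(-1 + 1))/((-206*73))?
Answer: 105/7519 ≈ 0.013965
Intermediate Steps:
G = 3 (G = -⅔ + (-116 + 127)/3 = -⅔ + (⅓)*11 = -⅔ + 11/3 = 3)
d(G, 0*(-1 + 1))/((-206*73)) = (-210 - 0*(-1 + 1))/((-206*73)) = (-210 - 0*0)/(-15038) = (-210 - 1*0)*(-1/15038) = (-210 + 0)*(-1/15038) = -210*(-1/15038) = 105/7519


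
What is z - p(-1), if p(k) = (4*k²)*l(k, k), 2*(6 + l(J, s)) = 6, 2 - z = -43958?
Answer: 43972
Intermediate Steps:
z = 43960 (z = 2 - 1*(-43958) = 2 + 43958 = 43960)
l(J, s) = -3 (l(J, s) = -6 + (½)*6 = -6 + 3 = -3)
p(k) = -12*k² (p(k) = (4*k²)*(-3) = -12*k²)
z - p(-1) = 43960 - (-12)*(-1)² = 43960 - (-12) = 43960 - 1*(-12) = 43960 + 12 = 43972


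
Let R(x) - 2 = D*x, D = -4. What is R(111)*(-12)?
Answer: 5304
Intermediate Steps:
R(x) = 2 - 4*x
R(111)*(-12) = (2 - 4*111)*(-12) = (2 - 444)*(-12) = -442*(-12) = 5304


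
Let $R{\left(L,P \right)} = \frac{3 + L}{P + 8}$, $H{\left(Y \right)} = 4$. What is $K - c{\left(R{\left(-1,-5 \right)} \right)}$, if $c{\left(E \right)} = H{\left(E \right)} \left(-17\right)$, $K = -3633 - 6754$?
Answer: $-10319$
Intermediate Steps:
$R{\left(L,P \right)} = \frac{3 + L}{8 + P}$
$K = -10387$ ($K = -3633 - 6754 = -10387$)
$c{\left(E \right)} = -68$ ($c{\left(E \right)} = 4 \left(-17\right) = -68$)
$K - c{\left(R{\left(-1,-5 \right)} \right)} = -10387 - -68 = -10387 + 68 = -10319$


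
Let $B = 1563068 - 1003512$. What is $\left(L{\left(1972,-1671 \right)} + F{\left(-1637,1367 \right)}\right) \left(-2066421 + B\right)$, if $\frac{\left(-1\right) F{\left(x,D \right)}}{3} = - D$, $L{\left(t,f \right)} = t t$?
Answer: $-5866052155525$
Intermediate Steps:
$L{\left(t,f \right)} = t^{2}$
$F{\left(x,D \right)} = 3 D$ ($F{\left(x,D \right)} = - 3 \left(- D\right) = 3 D$)
$B = 559556$ ($B = 1563068 - 1003512 = 559556$)
$\left(L{\left(1972,-1671 \right)} + F{\left(-1637,1367 \right)}\right) \left(-2066421 + B\right) = \left(1972^{2} + 3 \cdot 1367\right) \left(-2066421 + 559556\right) = \left(3888784 + 4101\right) \left(-1506865\right) = 3892885 \left(-1506865\right) = -5866052155525$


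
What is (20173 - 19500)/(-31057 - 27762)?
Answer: -673/58819 ≈ -0.011442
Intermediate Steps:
(20173 - 19500)/(-31057 - 27762) = 673/(-58819) = 673*(-1/58819) = -673/58819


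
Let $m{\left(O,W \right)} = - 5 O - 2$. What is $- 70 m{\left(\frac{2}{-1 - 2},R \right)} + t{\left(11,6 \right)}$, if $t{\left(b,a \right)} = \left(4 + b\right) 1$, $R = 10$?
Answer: $- \frac{235}{3} \approx -78.333$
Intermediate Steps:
$t{\left(b,a \right)} = 4 + b$
$m{\left(O,W \right)} = -2 - 5 O$
$- 70 m{\left(\frac{2}{-1 - 2},R \right)} + t{\left(11,6 \right)} = - 70 \left(-2 - 5 \frac{2}{-1 - 2}\right) + \left(4 + 11\right) = - 70 \left(-2 - 5 \frac{2}{-3}\right) + 15 = - 70 \left(-2 - 5 \cdot 2 \left(- \frac{1}{3}\right)\right) + 15 = - 70 \left(-2 - - \frac{10}{3}\right) + 15 = - 70 \left(-2 + \frac{10}{3}\right) + 15 = \left(-70\right) \frac{4}{3} + 15 = - \frac{280}{3} + 15 = - \frac{235}{3}$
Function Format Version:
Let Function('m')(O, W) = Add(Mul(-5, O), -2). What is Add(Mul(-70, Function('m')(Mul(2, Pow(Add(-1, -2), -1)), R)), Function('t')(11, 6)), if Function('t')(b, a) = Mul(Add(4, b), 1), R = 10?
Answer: Rational(-235, 3) ≈ -78.333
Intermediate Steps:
Function('t')(b, a) = Add(4, b)
Function('m')(O, W) = Add(-2, Mul(-5, O))
Add(Mul(-70, Function('m')(Mul(2, Pow(Add(-1, -2), -1)), R)), Function('t')(11, 6)) = Add(Mul(-70, Add(-2, Mul(-5, Mul(2, Pow(Add(-1, -2), -1))))), Add(4, 11)) = Add(Mul(-70, Add(-2, Mul(-5, Mul(2, Pow(-3, -1))))), 15) = Add(Mul(-70, Add(-2, Mul(-5, Mul(2, Rational(-1, 3))))), 15) = Add(Mul(-70, Add(-2, Mul(-5, Rational(-2, 3)))), 15) = Add(Mul(-70, Add(-2, Rational(10, 3))), 15) = Add(Mul(-70, Rational(4, 3)), 15) = Add(Rational(-280, 3), 15) = Rational(-235, 3)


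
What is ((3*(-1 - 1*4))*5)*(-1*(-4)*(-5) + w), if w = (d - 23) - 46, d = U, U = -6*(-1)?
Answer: 6225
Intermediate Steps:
U = 6
d = 6
w = -63 (w = (6 - 23) - 46 = -17 - 46 = -63)
((3*(-1 - 1*4))*5)*(-1*(-4)*(-5) + w) = ((3*(-1 - 1*4))*5)*(-1*(-4)*(-5) - 63) = ((3*(-1 - 4))*5)*(4*(-5) - 63) = ((3*(-5))*5)*(-20 - 63) = -15*5*(-83) = -75*(-83) = 6225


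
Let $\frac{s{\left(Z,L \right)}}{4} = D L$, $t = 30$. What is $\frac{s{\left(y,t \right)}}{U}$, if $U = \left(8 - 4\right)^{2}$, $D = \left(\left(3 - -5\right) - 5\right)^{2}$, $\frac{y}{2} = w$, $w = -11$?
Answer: $\frac{135}{2} \approx 67.5$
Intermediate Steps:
$y = -22$ ($y = 2 \left(-11\right) = -22$)
$D = 9$ ($D = \left(\left(3 + 5\right) - 5\right)^{2} = \left(8 - 5\right)^{2} = 3^{2} = 9$)
$s{\left(Z,L \right)} = 36 L$ ($s{\left(Z,L \right)} = 4 \cdot 9 L = 36 L$)
$U = 16$ ($U = 4^{2} = 16$)
$\frac{s{\left(y,t \right)}}{U} = \frac{36 \cdot 30}{16} = 1080 \cdot \frac{1}{16} = \frac{135}{2}$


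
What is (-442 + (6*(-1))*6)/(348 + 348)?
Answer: -239/348 ≈ -0.68678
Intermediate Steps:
(-442 + (6*(-1))*6)/(348 + 348) = (-442 - 6*6)/696 = (-442 - 36)*(1/696) = -478*1/696 = -239/348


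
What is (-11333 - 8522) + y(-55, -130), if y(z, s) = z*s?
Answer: -12705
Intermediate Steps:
y(z, s) = s*z
(-11333 - 8522) + y(-55, -130) = (-11333 - 8522) - 130*(-55) = -19855 + 7150 = -12705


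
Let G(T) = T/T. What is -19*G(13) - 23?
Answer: -42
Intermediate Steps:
G(T) = 1
-19*G(13) - 23 = -19*1 - 23 = -19 - 23 = -42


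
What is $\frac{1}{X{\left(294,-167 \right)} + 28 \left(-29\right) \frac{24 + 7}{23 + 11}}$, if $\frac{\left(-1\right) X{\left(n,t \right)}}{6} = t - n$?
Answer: $\frac{17}{34436} \approx 0.00049367$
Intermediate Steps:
$X{\left(n,t \right)} = - 6 t + 6 n$ ($X{\left(n,t \right)} = - 6 \left(t - n\right) = - 6 t + 6 n$)
$\frac{1}{X{\left(294,-167 \right)} + 28 \left(-29\right) \frac{24 + 7}{23 + 11}} = \frac{1}{\left(\left(-6\right) \left(-167\right) + 6 \cdot 294\right) + 28 \left(-29\right) \frac{24 + 7}{23 + 11}} = \frac{1}{\left(1002 + 1764\right) - 812 \cdot \frac{31}{34}} = \frac{1}{2766 - 812 \cdot 31 \cdot \frac{1}{34}} = \frac{1}{2766 - \frac{12586}{17}} = \frac{1}{\frac{34436}{17}} = \frac{17}{34436}$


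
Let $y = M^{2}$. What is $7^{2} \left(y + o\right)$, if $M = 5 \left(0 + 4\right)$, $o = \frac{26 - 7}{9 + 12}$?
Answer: $\frac{58933}{3} \approx 19644.0$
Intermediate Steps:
$o = \frac{19}{21} \approx 0.90476$
$M = 20$ ($M = 5 \cdot 4 = 20$)
$y = 400$ ($y = 20^{2} = 400$)
$7^{2} \left(y + o\right) = 7^{2} \left(400 + \frac{19}{21}\right) = 49 \cdot \frac{8419}{21} = \frac{58933}{3}$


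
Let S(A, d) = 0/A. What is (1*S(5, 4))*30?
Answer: 0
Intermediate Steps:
S(A, d) = 0
(1*S(5, 4))*30 = (1*0)*30 = 0*30 = 0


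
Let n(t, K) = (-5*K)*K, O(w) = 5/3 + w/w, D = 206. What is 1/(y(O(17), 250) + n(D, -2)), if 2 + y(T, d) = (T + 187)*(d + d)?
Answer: 3/284434 ≈ 1.0547e-5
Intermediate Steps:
O(w) = 8/3 (O(w) = 5*(⅓) + 1 = 5/3 + 1 = 8/3)
y(T, d) = -2 + 2*d*(187 + T) (y(T, d) = -2 + (T + 187)*(d + d) = -2 + (187 + T)*(2*d) = -2 + 2*d*(187 + T))
n(t, K) = -5*K²
1/(y(O(17), 250) + n(D, -2)) = 1/((-2 + 374*250 + 2*(8/3)*250) - 5*(-2)²) = 1/((-2 + 93500 + 4000/3) - 5*4) = 1/(284494/3 - 20) = 1/(284434/3) = 3/284434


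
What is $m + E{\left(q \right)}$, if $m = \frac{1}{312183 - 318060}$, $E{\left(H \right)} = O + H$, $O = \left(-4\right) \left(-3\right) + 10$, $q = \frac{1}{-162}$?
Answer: $\frac{2326621}{105786} \approx 21.994$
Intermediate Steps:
$q = - \frac{1}{162} \approx -0.0061728$
$O = 22$ ($O = 12 + 10 = 22$)
$E{\left(H \right)} = 22 + H$
$m = - \frac{1}{5877}$ ($m = \frac{1}{-5877} = - \frac{1}{5877} \approx -0.00017015$)
$m + E{\left(q \right)} = - \frac{1}{5877} + \left(22 - \frac{1}{162}\right) = - \frac{1}{5877} + \frac{3563}{162} = \frac{2326621}{105786}$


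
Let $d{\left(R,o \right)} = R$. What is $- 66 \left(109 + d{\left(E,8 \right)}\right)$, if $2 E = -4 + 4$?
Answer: $-7194$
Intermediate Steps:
$E = 0$ ($E = \frac{-4 + 4}{2} = \frac{1}{2} \cdot 0 = 0$)
$- 66 \left(109 + d{\left(E,8 \right)}\right) = - 66 \left(109 + 0\right) = \left(-66\right) 109 = -7194$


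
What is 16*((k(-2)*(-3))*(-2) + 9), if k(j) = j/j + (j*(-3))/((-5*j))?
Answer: 1488/5 ≈ 297.60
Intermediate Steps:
k(j) = 8/5 (k(j) = 1 + (-3*j)*(-1/(5*j)) = 1 + 3/5 = 8/5)
16*((k(-2)*(-3))*(-2) + 9) = 16*(((8/5)*(-3))*(-2) + 9) = 16*(-24/5*(-2) + 9) = 16*(48/5 + 9) = 16*(93/5) = 1488/5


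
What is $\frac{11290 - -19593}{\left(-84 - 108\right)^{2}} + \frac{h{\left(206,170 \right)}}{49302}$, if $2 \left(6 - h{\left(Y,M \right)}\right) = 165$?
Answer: $\frac{28143955}{33656832} \approx 0.8362$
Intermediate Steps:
$h{\left(Y,M \right)} = - \frac{153}{2}$ ($h{\left(Y,M \right)} = 6 - \frac{165}{2} = - \frac{153}{2}$)
$\frac{11290 - -19593}{\left(-84 - 108\right)^{2}} + \frac{h{\left(206,170 \right)}}{49302} = \frac{11290 - -19593}{\left(-84 - 108\right)^{2}} - \frac{153}{2 \cdot 49302} = \frac{11290 + 19593}{\left(-192\right)^{2}} - \frac{17}{10956} = \frac{30883}{36864} - \frac{17}{10956} = \frac{28143955}{33656832}$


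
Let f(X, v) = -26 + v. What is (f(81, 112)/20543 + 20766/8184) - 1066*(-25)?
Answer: 746821592427/28020652 ≈ 26653.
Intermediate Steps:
(f(81, 112)/20543 + 20766/8184) - 1066*(-25) = ((-26 + 112)/20543 + 20766/8184) - 1066*(-25) = (86*(1/20543) + 20766*(1/8184)) + 26650 = (86/20543 + 3461/1364) + 26650 = 71216627/28020652 + 26650 = 746821592427/28020652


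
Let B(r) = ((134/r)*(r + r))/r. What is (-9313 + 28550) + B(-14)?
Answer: 134525/7 ≈ 19218.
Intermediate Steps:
B(r) = 268/r (B(r) = ((134/r)*(2*r))/r = 268/r)
(-9313 + 28550) + B(-14) = (-9313 + 28550) + 268/(-14) = 19237 + 268*(-1/14) = 19237 - 134/7 = 134525/7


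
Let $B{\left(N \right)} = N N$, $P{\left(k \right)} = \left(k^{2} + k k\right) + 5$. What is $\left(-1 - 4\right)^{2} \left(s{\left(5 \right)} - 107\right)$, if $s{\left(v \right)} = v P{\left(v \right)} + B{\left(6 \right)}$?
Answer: $5100$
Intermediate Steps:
$P{\left(k \right)} = 5 + 2 k^{2}$ ($P{\left(k \right)} = \left(k^{2} + k^{2}\right) + 5 = 2 k^{2} + 5 = 5 + 2 k^{2}$)
$B{\left(N \right)} = N^{2}$
$s{\left(v \right)} = 36 + v \left(5 + 2 v^{2}\right)$ ($s{\left(v \right)} = v \left(5 + 2 v^{2}\right) + 6^{2} = v \left(5 + 2 v^{2}\right) + 36 = 36 + v \left(5 + 2 v^{2}\right)$)
$\left(-1 - 4\right)^{2} \left(s{\left(5 \right)} - 107\right) = \left(-1 - 4\right)^{2} \left(\left(36 + 5 \left(5 + 2 \cdot 5^{2}\right)\right) - 107\right) = \left(-5\right)^{2} \left(\left(36 + 5 \left(5 + 2 \cdot 25\right)\right) - 107\right) = 25 \left(\left(36 + 5 \left(5 + 50\right)\right) - 107\right) = 25 \left(\left(36 + 5 \cdot 55\right) - 107\right) = 25 \left(\left(36 + 275\right) - 107\right) = 25 \left(311 - 107\right) = 25 \cdot 204 = 5100$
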